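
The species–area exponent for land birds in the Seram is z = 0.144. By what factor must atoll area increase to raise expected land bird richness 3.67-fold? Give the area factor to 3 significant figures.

(A₂/A₁)^0.144 = 3.67, so A₂/A₁ = 3.67^(1/0.144) = 3.67^6.944
ln(A₂/A₁) = ln 3.67 / 0.144 = 1.3002 / 0.144 = 9.0291
A₂/A₁ = e^9.0291 ≈ 8342

8340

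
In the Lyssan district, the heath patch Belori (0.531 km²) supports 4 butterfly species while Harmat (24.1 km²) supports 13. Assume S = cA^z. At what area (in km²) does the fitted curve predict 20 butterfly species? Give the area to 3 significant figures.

z = ln(13/4) / ln(24.1/0.531) = 1.1787 / 3.8152 = 0.3089
c = 4 / 0.531^0.3089 = 4 / 0.8224 = 4.864
A = (20/4.864)^(1/0.3089) ⇒ ln A = ln(4.112)/0.3089 = 4.5766
A = e^4.5766 ≈ 97.19 km²

97.2 km²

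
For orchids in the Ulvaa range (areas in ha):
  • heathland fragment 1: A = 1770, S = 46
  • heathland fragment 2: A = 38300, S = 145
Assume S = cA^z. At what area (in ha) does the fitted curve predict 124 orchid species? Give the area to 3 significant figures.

z = ln(145/46) / ln(38300/1770) = 1.1481 / 3.0745 = 0.3734
c = 46 / 1770^0.3734 = 46 / 16.33 = 2.818
A = (124/2.818)^(1/0.3734) ⇒ ln A = ln(44.01)/0.3734 = 10.1342
A = e^10.1342 ≈ 25191 ha

25200 ha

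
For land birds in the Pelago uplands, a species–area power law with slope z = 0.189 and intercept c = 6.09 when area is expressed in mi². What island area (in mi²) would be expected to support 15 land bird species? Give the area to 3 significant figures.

15 = 6.09 × A^0.189  ⇒  A^0.189 = 15/6.09 = 2.463
ln A = ln(2.463) / 0.189 = 0.9014 / 0.189 = 4.7693
A = e^4.7693 ≈ 117.8 mi²

118 mi²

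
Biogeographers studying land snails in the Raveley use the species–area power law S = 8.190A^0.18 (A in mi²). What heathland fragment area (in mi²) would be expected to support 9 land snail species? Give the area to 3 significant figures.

9 = 8.19 × A^0.18  ⇒  A^0.18 = 9/8.19 = 1.099
ln A = ln(1.099) / 0.18 = 0.0943 / 0.18 = 0.5239
A = e^0.5239 ≈ 1.689 mi²

1.69 mi²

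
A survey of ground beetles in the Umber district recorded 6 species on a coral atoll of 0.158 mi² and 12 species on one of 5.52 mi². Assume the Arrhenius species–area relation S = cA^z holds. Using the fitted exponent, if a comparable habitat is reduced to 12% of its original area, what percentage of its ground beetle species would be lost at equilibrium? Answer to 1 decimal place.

33.9%

z = ln(12/6) / ln(5.52/0.158) = 0.6931 / 3.5535 = 0.1951
S_new/S_old = (A_new/A_old)^z = 0.12^0.1951 = exp(0.1951 × -2.1203) = 0.6613
Fraction lost = 1 − 0.6613 = 0.3387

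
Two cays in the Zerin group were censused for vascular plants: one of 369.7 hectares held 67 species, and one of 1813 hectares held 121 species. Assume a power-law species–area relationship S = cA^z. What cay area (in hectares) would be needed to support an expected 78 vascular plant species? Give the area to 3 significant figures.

z = ln(121/67) / ln(1813/369.7) = 0.5911 / 1.5900 = 0.3717
c = 67 / 369.7^0.3717 = 67 / 9.007 = 7.438
A = (78/7.438)^(1/0.3717) ⇒ ln A = ln(10.49)/0.3717 = 6.3216
A = e^6.3216 ≈ 556.5 hectares

556 hectares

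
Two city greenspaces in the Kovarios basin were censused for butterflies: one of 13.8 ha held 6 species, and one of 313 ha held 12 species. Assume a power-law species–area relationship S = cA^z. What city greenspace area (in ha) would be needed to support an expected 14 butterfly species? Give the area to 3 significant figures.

z = ln(12/6) / ln(313/13.8) = 0.6931 / 3.1215 = 0.2221
c = 6 / 13.8^0.2221 = 6 / 1.791 = 3.35
A = (14/3.35)^(1/0.2221) ⇒ ln A = ln(4.179)/0.2221 = 6.4404
A = e^6.4404 ≈ 626.7 ha

627 ha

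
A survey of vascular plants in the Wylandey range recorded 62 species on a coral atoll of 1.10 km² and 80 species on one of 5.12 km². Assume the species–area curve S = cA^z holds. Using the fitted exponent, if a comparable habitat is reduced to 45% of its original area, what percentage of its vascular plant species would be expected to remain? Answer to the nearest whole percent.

z = ln(80/62) / ln(5.12/1.1) = 0.2549 / 1.5378 = 0.1657
S_new/S_old = (A_new/A_old)^z = 0.45^0.1657 = exp(0.1657 × -0.7985) = 0.876

88%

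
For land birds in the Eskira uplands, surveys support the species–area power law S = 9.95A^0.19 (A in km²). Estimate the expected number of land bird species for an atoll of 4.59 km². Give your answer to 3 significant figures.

13.3

S = 9.95 × 4.59^0.19 = 9.95 × 1.336 ≈ 13.29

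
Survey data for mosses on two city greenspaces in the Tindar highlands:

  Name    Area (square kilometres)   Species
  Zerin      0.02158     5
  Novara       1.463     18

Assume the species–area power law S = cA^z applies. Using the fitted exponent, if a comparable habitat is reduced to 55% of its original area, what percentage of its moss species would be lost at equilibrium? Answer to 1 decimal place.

z = ln(18/5) / ln(1.463/0.02158) = 1.2809 / 4.2165 = 0.3038
S_new/S_old = (A_new/A_old)^z = 0.55^0.3038 = exp(0.3038 × -0.5978) = 0.8339
Fraction lost = 1 − 0.8339 = 0.1661

16.6%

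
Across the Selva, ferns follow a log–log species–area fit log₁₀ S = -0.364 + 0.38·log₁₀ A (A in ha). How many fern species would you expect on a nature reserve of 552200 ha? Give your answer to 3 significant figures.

65.8

S = 0.4325 × 552200^0.38
ln S = ln 0.4325 + 0.38 × ln 552200 = -0.8381 + 0.38 × 13.2217 = 4.1861
S = e^4.1861 ≈ 65.77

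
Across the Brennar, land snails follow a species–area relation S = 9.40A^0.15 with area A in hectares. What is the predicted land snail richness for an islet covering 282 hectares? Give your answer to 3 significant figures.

21.9

S = 9.4 × 282^0.15
ln S = ln 9.4 + 0.15 × ln 282 = 2.2407 + 0.15 × 5.6419 = 3.0870
S = e^3.0870 ≈ 21.91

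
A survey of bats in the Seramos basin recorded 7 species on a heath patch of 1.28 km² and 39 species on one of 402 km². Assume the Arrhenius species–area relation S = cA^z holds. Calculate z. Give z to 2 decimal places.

0.30

Taking logs: ln S = ln c + z ln A, so z = (ln S₂ − ln S₁)/(ln A₂ − ln A₁).
z = ln(39/7) / ln(402/1.28) = ln(5.571) / ln(314.1) = 1.7177 / 5.7496 = 0.2987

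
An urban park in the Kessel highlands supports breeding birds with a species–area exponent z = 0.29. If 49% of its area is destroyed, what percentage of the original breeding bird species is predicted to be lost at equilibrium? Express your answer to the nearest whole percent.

S_new/S_old = (A_new/A_old)^z = 0.51^0.29
= exp(0.29 × ln 0.51) = exp(0.29 × -0.6733) = exp(-0.1953) ≈ 0.8226
Fraction lost = 1 − 0.8226 = 0.1774

18%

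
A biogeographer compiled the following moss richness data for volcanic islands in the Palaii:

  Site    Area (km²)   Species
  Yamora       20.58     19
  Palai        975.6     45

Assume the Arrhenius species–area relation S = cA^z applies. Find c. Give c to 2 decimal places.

z = ln(S₂/S₁) / ln(A₂/A₁) = ln(45/19) / ln(975.6/20.58) = 0.8622 / 3.8587 = 0.2234
c = S₁ / A₁^z = 19 / 20.58^0.2234 = 19 / 1.966 = 9.666

9.67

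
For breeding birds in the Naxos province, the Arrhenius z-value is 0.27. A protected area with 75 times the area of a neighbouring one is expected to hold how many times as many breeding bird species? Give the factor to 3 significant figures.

S₂/S₁ = (A₂/A₁)^z = 75^0.27
ln(S₂/S₁) = 0.27 × ln 75 = 0.27 × 4.3175 = 1.1657
S₂/S₁ = e^1.1657 ≈ 3.208

3.21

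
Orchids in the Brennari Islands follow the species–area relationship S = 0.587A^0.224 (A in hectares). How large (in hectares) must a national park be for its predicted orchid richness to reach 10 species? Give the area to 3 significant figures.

314000 hectares

10 = 0.587 × A^0.224  ⇒  A^0.224 = 10/0.587 = 17.04
ln A = ln(17.04) / 0.224 = 2.8353 / 0.224 = 12.6577
A = e^12.6577 ≈ 314160 hectares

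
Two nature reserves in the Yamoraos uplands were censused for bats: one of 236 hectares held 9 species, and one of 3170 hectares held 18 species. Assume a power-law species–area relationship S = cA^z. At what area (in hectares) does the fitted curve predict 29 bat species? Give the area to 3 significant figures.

z = ln(18/9) / ln(3170/236) = 0.6931 / 2.5977 = 0.2668
c = 9 / 236^0.2668 = 9 / 4.297 = 2.094
A = (29/2.094)^(1/0.2668) ⇒ ln A = ln(13.85)/0.2668 = 9.8488
A = e^9.8488 ≈ 18936 hectares

18900 hectares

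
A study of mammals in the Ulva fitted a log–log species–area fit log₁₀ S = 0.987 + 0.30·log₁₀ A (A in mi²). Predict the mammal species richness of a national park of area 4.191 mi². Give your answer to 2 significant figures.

S = 9.705 × 4.191^0.3 = 9.705 × 1.537 ≈ 14.92

15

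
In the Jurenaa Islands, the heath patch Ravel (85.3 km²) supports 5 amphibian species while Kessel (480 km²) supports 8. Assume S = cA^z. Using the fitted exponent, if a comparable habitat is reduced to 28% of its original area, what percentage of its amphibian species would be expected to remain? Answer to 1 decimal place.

70.7%

z = ln(8/5) / ln(480/85.3) = 0.4700 / 1.7276 = 0.2721
S_new/S_old = (A_new/A_old)^z = 0.28^0.2721 = exp(0.2721 × -1.2730) = 0.7073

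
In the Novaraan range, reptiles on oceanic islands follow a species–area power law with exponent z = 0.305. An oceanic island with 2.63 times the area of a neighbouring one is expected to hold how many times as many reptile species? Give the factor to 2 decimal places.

S₂/S₁ = (A₂/A₁)^z = 2.63^0.305
ln(S₂/S₁) = 0.305 × ln 2.63 = 0.305 × 0.9670 = 0.2949
S₂/S₁ = e^0.2949 ≈ 1.343

1.34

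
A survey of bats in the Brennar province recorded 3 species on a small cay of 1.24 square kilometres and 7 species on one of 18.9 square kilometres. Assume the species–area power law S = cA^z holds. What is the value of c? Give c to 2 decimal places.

z = ln(S₂/S₁) / ln(A₂/A₁) = ln(7/3) / ln(18.9/1.24) = 0.8473 / 2.7241 = 0.3110
c = S₁ / A₁^z = 3 / 1.24^0.3110 = 3 / 1.069 = 2.806

2.81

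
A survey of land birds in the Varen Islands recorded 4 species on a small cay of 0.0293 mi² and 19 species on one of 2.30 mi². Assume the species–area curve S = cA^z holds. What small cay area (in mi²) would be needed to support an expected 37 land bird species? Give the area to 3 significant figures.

z = ln(19/4) / ln(2.3/0.0293) = 1.5581 / 4.3631 = 0.3571
c = 4 / 0.0293^0.3571 = 4 / 0.2835 = 14.11
A = (37/14.11)^(1/0.3571) ⇒ ln A = ln(2.622)/0.3571 = 2.6992
A = e^2.6992 ≈ 14.87 mi²

14.9 mi²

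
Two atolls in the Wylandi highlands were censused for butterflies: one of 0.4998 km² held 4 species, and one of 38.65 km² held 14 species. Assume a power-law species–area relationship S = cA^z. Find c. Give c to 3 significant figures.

z = ln(S₂/S₁) / ln(A₂/A₁) = ln(14/4) / ln(38.65/0.4998) = 1.2528 / 4.3481 = 0.2881
c = S₁ / A₁^z = 4 / 0.4998^0.2881 = 4 / 0.8189 = 4.885

4.88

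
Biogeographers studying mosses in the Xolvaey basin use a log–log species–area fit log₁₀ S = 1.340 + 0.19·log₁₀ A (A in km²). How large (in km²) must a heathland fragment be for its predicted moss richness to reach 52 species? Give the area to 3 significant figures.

95.3 km²

52 = 21.88 × A^0.19  ⇒  A^0.19 = 52/21.88 = 2.377
ln A = ln(2.377) / 0.19 = 0.8658 / 0.19 = 4.5567
A = e^4.5567 ≈ 95.27 km²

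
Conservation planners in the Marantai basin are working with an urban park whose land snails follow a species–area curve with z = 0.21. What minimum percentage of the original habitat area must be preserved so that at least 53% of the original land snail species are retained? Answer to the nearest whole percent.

Need (A_new/A_old)^0.21 = 0.53, so A_new/A_old = 0.53^(1/0.21) = 0.53^4.762
ln(A_new/A_old) = ln 0.53 / 0.21 = -0.6349 / 0.21 = -3.0232
A_new/A_old = e^-3.0232 ≈ 0.04864

5%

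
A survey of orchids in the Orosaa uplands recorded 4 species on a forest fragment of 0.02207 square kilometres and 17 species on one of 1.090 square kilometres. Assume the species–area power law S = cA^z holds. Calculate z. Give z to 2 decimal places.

Taking logs: ln S = ln c + z ln A, so z = (ln S₂ − ln S₁)/(ln A₂ − ln A₁).
z = ln(17/4) / ln(1.09/0.02207) = ln(4.25) / ln(49.39) = 1.4469 / 3.8997 = 0.3710

0.37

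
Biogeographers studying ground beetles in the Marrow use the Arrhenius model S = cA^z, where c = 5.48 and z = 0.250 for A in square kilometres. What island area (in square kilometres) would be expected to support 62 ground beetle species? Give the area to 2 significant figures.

16000 square kilometres

62 = 5.48 × A^0.25  ⇒  A^0.25 = 62/5.48 = 11.31
ln A = ln(11.31) / 0.25 = 2.4260 / 0.25 = 9.7041
A = e^9.7041 ≈ 16385 square kilometres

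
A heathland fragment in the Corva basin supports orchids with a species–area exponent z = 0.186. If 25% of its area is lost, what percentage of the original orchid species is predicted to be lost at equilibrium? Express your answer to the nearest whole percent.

5%

S_new/S_old = (A_new/A_old)^z = 0.75^0.186
= exp(0.186 × ln 0.75) = exp(0.186 × -0.2877) = exp(-0.0535) ≈ 0.9479
Fraction lost = 1 − 0.9479 = 0.0521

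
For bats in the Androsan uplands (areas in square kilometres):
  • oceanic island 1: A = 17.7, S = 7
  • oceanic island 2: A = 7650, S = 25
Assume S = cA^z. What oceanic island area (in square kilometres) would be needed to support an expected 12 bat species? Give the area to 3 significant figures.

z = ln(25/7) / ln(7650/17.7) = 1.2730 / 6.0689 = 0.2098
c = 7 / 17.7^0.2098 = 7 / 1.827 = 3.831
A = (12/3.831)^(1/0.2098) ⇒ ln A = ln(3.132)/0.2098 = 5.4432
A = e^5.4432 ≈ 231.2 square kilometres

231 square kilometres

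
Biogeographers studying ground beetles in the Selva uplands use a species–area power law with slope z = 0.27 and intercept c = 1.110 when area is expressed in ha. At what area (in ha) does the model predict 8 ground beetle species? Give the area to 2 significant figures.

8 = 1.11 × A^0.27  ⇒  A^0.27 = 8/1.11 = 7.207
ln A = ln(7.207) / 0.27 = 1.9751 / 0.27 = 7.3151
A = e^7.3151 ≈ 1503 ha

1500 ha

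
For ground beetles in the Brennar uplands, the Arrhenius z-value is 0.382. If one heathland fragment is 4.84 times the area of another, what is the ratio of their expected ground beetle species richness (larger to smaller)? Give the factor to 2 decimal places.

S₂/S₁ = (A₂/A₁)^z = 4.84^0.382
ln(S₂/S₁) = 0.382 × ln 4.84 = 0.382 × 1.5769 = 0.6024
S₂/S₁ = e^0.6024 ≈ 1.826

1.83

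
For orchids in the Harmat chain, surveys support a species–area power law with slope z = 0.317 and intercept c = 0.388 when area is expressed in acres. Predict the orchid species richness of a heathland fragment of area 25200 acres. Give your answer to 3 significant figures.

9.64

S = 0.388 × 25200^0.317
ln S = ln 0.388 + 0.317 × ln 25200 = -0.9467 + 0.317 × 10.1346 = 2.2659
S = e^2.2659 ≈ 9.64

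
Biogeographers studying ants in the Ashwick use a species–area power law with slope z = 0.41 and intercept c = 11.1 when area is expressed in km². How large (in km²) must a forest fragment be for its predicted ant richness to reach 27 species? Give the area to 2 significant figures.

8.7 km²

27 = 11.1 × A^0.41  ⇒  A^0.41 = 27/11.1 = 2.432
ln A = ln(2.432) / 0.41 = 0.8889 / 0.41 = 2.1680
A = e^2.1680 ≈ 8.741 km²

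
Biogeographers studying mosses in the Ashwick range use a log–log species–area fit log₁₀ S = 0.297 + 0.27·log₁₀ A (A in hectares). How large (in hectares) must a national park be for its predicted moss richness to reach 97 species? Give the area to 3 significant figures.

97 = 1.982 × A^0.27  ⇒  A^0.27 = 97/1.982 = 48.95
ln A = ln(48.95) / 0.27 = 3.8908 / 0.27 = 14.4105
A = e^14.4105 ≈ 1813067 hectares

1810000 hectares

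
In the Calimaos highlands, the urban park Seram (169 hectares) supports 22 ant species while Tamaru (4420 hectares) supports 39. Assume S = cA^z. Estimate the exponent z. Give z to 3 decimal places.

Taking logs: ln S = ln c + z ln A, so z = (ln S₂ − ln S₁)/(ln A₂ − ln A₁).
z = ln(39/22) / ln(4420/169) = ln(1.773) / ln(26.15) = 0.5725 / 3.2640 = 0.1754

0.175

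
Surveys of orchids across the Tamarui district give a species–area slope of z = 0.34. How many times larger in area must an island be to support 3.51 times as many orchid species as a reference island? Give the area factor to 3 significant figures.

40.2

(A₂/A₁)^0.34 = 3.51, so A₂/A₁ = 3.51^(1/0.34) = 3.51^2.941
ln(A₂/A₁) = ln 3.51 / 0.34 = 1.2556 / 0.34 = 3.6930
A₂/A₁ = e^3.6930 ≈ 40.16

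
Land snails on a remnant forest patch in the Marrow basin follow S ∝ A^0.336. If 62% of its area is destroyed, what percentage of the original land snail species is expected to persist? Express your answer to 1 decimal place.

S_new/S_old = (A_new/A_old)^z = 0.38^0.336
= exp(0.336 × ln 0.38) = exp(0.336 × -0.9676) = exp(-0.3251) ≈ 0.7224

72.2%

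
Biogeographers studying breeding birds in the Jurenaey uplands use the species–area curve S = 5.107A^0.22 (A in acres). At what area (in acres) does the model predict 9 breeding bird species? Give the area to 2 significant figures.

9 = 5.107 × A^0.22  ⇒  A^0.22 = 9/5.107 = 1.762
ln A = ln(1.762) / 0.22 = 0.5666 / 0.22 = 2.5755
A = e^2.5755 ≈ 13.14 acres

13 acres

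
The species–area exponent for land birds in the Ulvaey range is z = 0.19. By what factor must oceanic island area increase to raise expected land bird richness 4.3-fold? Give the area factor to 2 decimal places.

(A₂/A₁)^0.19 = 4.3, so A₂/A₁ = 4.3^(1/0.19) = 4.3^5.263
ln(A₂/A₁) = ln 4.3 / 0.19 = 1.4586 / 0.19 = 7.6769
A₂/A₁ = e^7.6769 ≈ 2158

2157.97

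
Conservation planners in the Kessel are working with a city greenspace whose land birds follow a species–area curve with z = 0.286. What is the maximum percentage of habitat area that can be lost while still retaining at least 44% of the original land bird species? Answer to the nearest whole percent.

94%

Need (A_new/A_old)^0.286 = 0.44, so A_new/A_old = 0.44^(1/0.286) = 0.44^3.497
ln(A_new/A_old) = ln 0.44 / 0.286 = -0.8210 / 0.286 = -2.8706
A_new/A_old = e^-2.8706 ≈ 0.05667
Fraction that can be lost = 1 − 0.05667 = 0.9433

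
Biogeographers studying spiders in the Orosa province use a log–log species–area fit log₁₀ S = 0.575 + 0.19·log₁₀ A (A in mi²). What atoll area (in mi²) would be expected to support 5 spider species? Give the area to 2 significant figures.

4.5 mi²

5 = 3.758 × A^0.19  ⇒  A^0.19 = 5/3.758 = 1.33
ln A = ln(1.33) / 0.19 = 0.2855 / 0.19 = 1.5024
A = e^1.5024 ≈ 4.492 mi²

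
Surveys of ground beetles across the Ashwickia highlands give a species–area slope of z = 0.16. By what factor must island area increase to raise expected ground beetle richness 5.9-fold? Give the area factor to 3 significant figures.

(A₂/A₁)^0.16 = 5.9, so A₂/A₁ = 5.9^(1/0.16) = 5.9^6.25
ln(A₂/A₁) = ln 5.9 / 0.16 = 1.7750 / 0.16 = 11.0935
A₂/A₁ = e^11.0935 ≈ 65739

65700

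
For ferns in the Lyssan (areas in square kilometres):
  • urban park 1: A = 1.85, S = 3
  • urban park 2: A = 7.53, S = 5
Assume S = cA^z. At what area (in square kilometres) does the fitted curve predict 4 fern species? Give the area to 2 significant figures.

z = ln(5/3) / ln(7.53/1.85) = 0.5108 / 1.4037 = 0.3639
c = 3 / 1.85^0.3639 = 3 / 1.251 = 2.398
A = (4/2.398)^(1/0.3639) ⇒ ln A = ln(1.668)/0.3639 = 1.4057
A = e^1.4057 ≈ 4.078 square kilometres

4.1 square kilometres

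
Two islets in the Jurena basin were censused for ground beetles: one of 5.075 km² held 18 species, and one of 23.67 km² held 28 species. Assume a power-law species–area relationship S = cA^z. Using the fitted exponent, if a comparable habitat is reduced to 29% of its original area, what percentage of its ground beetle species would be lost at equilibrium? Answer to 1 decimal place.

29.9%

z = ln(28/18) / ln(23.67/5.075) = 0.4418 / 1.5399 = 0.2869
S_new/S_old = (A_new/A_old)^z = 0.29^0.2869 = exp(0.2869 × -1.2379) = 0.701
Fraction lost = 1 − 0.701 = 0.299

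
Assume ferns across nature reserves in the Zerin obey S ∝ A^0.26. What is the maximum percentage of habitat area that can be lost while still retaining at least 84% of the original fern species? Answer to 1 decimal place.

Need (A_new/A_old)^0.26 = 0.84, so A_new/A_old = 0.84^(1/0.26) = 0.84^3.846
ln(A_new/A_old) = ln 0.84 / 0.26 = -0.1744 / 0.26 = -0.6706
A_new/A_old = e^-0.6706 ≈ 0.5114
Fraction that can be lost = 1 − 0.5114 = 0.4886

48.9%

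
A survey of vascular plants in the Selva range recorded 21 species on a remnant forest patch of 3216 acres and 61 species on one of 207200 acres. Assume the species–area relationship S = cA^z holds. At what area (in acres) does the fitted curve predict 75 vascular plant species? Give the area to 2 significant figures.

z = ln(61/21) / ln(207200/3216) = 1.0664 / 4.1655 = 0.2560
c = 21 / 3216^0.2560 = 21 / 7.904 = 2.657
A = (75/2.657)^(1/0.2560) ⇒ ln A = ln(28.23)/0.2560 = 13.0485
A = e^13.0485 ≈ 464422 acres

460000 acres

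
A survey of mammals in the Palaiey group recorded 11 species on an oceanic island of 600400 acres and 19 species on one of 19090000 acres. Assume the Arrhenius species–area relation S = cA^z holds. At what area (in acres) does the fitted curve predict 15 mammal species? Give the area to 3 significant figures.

4280000 acres

z = ln(19/11) / ln(19090000/600400) = 0.5465 / 3.4593 = 0.1580
c = 11 / 600400^0.1580 = 11 / 8.184 = 1.344
A = (15/1.344)^(1/0.1580) ⇒ ln A = ln(11.16)/0.1580 = 15.2685
A = e^15.2685 ≈ 4275720 acres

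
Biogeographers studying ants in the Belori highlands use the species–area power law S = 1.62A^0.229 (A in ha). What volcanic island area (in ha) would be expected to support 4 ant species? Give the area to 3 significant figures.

51.8 ha

4 = 1.62 × A^0.229  ⇒  A^0.229 = 4/1.62 = 2.469
ln A = ln(2.469) / 0.229 = 0.9039 / 0.229 = 3.9470
A = e^3.9470 ≈ 51.78 ha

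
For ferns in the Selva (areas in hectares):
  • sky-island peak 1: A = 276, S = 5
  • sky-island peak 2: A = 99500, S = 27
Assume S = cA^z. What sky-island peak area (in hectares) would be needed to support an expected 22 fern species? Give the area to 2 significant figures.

49000 hectares

z = ln(27/5) / ln(99500/276) = 1.6864 / 5.8875 = 0.2864
c = 5 / 276^0.2864 = 5 / 5.002 = 0.9995
A = (22/0.9995)^(1/0.2864) ⇒ ln A = ln(22.01)/0.2864 = 10.7929
A = e^10.7929 ≈ 48676 hectares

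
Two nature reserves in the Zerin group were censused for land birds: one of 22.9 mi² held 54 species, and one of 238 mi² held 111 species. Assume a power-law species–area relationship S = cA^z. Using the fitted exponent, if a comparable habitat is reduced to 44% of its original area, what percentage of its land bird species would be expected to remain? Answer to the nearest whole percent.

78%

z = ln(111/54) / ln(238/22.9) = 0.7205 / 2.3411 = 0.3078
S_new/S_old = (A_new/A_old)^z = 0.44^0.3078 = exp(0.3078 × -0.8210) = 0.7767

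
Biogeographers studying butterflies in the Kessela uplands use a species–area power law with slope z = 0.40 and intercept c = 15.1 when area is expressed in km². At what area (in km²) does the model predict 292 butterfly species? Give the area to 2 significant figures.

292 = 15.1 × A^0.4  ⇒  A^0.4 = 292/15.1 = 19.34
ln A = ln(19.34) / 0.4 = 2.9621 / 0.4 = 7.4051
A = e^7.4051 ≈ 1644 km²

1600 km²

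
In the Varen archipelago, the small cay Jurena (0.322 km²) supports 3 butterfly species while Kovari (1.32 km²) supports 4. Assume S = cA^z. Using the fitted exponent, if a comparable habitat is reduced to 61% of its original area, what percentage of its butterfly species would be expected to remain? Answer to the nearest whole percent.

90%

z = ln(4/3) / ln(1.32/0.322) = 0.2877 / 1.4108 = 0.2039
S_new/S_old = (A_new/A_old)^z = 0.61^0.2039 = exp(0.2039 × -0.4943) = 0.9041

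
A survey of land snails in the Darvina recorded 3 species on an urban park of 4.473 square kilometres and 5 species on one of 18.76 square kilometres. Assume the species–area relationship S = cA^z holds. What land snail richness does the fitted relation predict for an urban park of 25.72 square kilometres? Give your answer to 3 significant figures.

z = ln(5/3) / ln(18.76/4.473) = 0.5108 / 1.4337 = 0.3563
c = 3 / 4.473^0.3563 = 3 / 1.705 = 1.759
S₃ = 1.759 × 25.72^0.3563 = 1.759 × 3.18 ≈ 5.595

5.59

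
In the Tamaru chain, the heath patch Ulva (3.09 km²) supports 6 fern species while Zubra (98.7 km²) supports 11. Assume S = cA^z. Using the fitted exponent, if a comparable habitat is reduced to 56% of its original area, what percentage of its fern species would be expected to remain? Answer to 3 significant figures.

z = ln(11/6) / ln(98.7/3.09) = 0.6061 / 3.4639 = 0.1750
S_new/S_old = (A_new/A_old)^z = 0.56^0.1750 = exp(0.1750 × -0.5798) = 0.9035

90.4%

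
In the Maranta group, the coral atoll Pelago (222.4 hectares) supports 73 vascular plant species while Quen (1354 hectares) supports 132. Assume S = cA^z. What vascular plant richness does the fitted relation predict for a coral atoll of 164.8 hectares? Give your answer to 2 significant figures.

66

z = ln(132/73) / ln(1354/222.4) = 0.5923 / 1.8063 = 0.3279
c = 73 / 222.4^0.3279 = 73 / 5.884 = 12.41
S₃ = 12.41 × 164.8^0.3279 = 12.41 × 5.333 ≈ 66.17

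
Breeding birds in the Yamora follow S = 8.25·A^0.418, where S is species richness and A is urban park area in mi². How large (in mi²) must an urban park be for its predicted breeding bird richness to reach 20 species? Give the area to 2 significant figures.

8.3 mi²

20 = 8.25 × A^0.418  ⇒  A^0.418 = 20/8.25 = 2.424
ln A = ln(2.424) / 0.418 = 0.8855 / 0.418 = 2.1185
A = e^2.1185 ≈ 8.318 mi²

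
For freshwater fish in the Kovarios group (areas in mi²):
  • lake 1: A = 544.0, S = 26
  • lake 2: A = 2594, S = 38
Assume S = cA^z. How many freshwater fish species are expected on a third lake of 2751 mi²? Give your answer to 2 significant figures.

z = ln(38/26) / ln(2594/544) = 0.3795 / 1.5620 = 0.2429
c = 26 / 544^0.2429 = 26 / 4.62 = 5.628
S₃ = 5.628 × 2751^0.2429 = 5.628 × 6.849 ≈ 38.55

39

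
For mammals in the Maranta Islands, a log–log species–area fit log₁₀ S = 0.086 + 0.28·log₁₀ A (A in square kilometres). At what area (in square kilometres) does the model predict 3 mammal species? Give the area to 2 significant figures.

3 = 1.219 × A^0.28  ⇒  A^0.28 = 3/1.219 = 2.461
ln A = ln(2.461) / 0.28 = 0.9006 / 0.28 = 3.2164
A = e^3.2164 ≈ 24.94 square kilometres

25 square kilometres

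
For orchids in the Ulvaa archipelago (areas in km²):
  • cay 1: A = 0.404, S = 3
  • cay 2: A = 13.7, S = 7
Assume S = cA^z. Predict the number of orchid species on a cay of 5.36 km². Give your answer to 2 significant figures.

z = ln(7/3) / ln(13.7/0.404) = 0.8473 / 3.5237 = 0.2405
c = 3 / 0.404^0.2405 = 3 / 0.8042 = 3.731
S₃ = 3.731 × 5.36^0.2405 = 3.731 × 1.497 ≈ 5.586

5.6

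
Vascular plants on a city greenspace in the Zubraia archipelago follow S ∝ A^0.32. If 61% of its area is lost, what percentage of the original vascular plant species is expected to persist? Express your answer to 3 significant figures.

S_new/S_old = (A_new/A_old)^z = 0.39^0.32
= exp(0.32 × ln 0.39) = exp(0.32 × -0.9416) = exp(-0.3013) ≈ 0.7398

74.0%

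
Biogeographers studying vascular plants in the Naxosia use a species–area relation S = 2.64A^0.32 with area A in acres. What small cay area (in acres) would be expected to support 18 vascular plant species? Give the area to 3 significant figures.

18 = 2.64 × A^0.32  ⇒  A^0.32 = 18/2.64 = 6.818
ln A = ln(6.818) / 0.32 = 1.9196 / 0.32 = 5.9987
A = e^5.9987 ≈ 402.9 acres

403 acres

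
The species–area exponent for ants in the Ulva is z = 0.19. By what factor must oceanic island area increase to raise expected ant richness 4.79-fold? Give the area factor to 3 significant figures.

3810

(A₂/A₁)^0.19 = 4.79, so A₂/A₁ = 4.79^(1/0.19) = 4.79^5.263
ln(A₂/A₁) = ln 4.79 / 0.19 = 1.5665 / 0.19 = 8.2449
A₂/A₁ = e^8.2449 ≈ 3808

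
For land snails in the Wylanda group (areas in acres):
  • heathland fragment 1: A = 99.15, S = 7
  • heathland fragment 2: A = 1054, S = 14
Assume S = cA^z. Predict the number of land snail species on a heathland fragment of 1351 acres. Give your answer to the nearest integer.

15

z = ln(14/7) / ln(1054/99.15) = 0.6931 / 2.3637 = 0.2932
c = 7 / 99.15^0.2932 = 7 / 3.849 = 1.818
S₃ = 1.818 × 1351^0.2932 = 1.818 × 8.28 ≈ 15.06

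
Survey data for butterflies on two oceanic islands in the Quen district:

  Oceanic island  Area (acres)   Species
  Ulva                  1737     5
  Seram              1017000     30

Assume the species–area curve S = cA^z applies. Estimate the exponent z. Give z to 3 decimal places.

0.281

Taking logs: ln S = ln c + z ln A, so z = (ln S₂ − ln S₁)/(ln A₂ − ln A₁).
z = ln(30/5) / ln(1017000/1737) = ln(6) / ln(585.5) = 1.7918 / 6.3725 = 0.2812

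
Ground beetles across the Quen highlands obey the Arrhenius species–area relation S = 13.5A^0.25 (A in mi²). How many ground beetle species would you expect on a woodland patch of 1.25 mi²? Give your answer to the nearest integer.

14

S = 13.5 × 1.25^0.25
ln S = ln 13.5 + 0.25 × ln 1.25 = 2.6027 + 0.25 × 0.2231 = 2.6585
S = e^2.6585 ≈ 14.27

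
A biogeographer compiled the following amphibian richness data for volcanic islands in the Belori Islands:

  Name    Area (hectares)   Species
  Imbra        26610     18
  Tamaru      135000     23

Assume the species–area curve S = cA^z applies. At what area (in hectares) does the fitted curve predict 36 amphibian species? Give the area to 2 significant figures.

z = ln(23/18) / ln(135000/26610) = 0.2451 / 1.6240 = 0.1509
c = 18 / 26610^0.1509 = 18 / 4.655 = 3.867
A = (36/3.867)^(1/0.1509) ⇒ ln A = ln(9.31)/0.1509 = 14.7813
A = e^14.7813 ≈ 2626829 hectares

2600000 hectares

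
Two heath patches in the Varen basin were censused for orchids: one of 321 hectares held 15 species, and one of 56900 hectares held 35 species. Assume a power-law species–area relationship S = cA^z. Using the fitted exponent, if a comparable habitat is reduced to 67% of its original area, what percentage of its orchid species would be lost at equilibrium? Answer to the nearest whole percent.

6%

z = ln(35/15) / ln(56900/321) = 0.8473 / 5.1776 = 0.1636
S_new/S_old = (A_new/A_old)^z = 0.67^0.1636 = exp(0.1636 × -0.4005) = 0.9366
Fraction lost = 1 − 0.9366 = 0.06344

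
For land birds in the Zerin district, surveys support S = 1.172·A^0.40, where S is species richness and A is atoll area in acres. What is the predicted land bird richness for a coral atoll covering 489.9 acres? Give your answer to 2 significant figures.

14

S = 1.172 × 489.9^0.4 = 1.172 × 11.91 ≈ 13.96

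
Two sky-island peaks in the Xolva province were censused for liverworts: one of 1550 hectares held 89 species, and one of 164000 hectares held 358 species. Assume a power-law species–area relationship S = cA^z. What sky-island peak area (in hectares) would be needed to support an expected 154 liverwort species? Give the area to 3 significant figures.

9720 hectares

z = ln(358/89) / ln(164000/1550) = 1.3919 / 4.6616 = 0.2986
c = 89 / 1550^0.2986 = 89 / 8.966 = 9.927
A = (154/9.927)^(1/0.2986) ⇒ ln A = ln(15.51)/0.2986 = 9.1824
A = e^9.1824 ≈ 9724 hectares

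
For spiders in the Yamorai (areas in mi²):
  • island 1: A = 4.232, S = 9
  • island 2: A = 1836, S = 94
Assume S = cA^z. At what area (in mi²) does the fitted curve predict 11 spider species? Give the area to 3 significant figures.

7.11 mi²

z = ln(94/9) / ln(1836/4.232) = 2.3461 / 6.0727 = 0.3863
c = 9 / 4.232^0.3863 = 9 / 1.746 = 5.155
A = (11/5.155)^(1/0.3863) ⇒ ln A = ln(2.134)/0.3863 = 1.9621
A = e^1.9621 ≈ 7.114 mi²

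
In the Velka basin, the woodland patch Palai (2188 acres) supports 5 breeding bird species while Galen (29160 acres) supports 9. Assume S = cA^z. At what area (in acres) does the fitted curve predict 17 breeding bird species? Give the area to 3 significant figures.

481000 acres

z = ln(9/5) / ln(29160/2188) = 0.5878 / 2.5898 = 0.2270
c = 5 / 2188^0.2270 = 5 / 5.729 = 0.8728
A = (17/0.8728)^(1/0.2270) ⇒ ln A = ln(19.48)/0.2270 = 13.0827
A = e^13.0827 ≈ 480577 acres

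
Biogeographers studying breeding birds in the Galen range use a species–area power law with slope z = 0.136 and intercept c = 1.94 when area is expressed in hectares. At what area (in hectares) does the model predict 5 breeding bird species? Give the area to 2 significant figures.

1100 hectares

5 = 1.94 × A^0.136  ⇒  A^0.136 = 5/1.94 = 2.577
ln A = ln(2.577) / 0.136 = 0.9467 / 0.136 = 6.9614
A = e^6.9614 ≈ 1055 hectares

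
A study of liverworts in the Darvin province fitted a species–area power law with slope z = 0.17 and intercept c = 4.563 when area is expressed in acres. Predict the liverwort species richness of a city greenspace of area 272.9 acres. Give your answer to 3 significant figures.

S = 4.563 × 272.9^0.17 = 4.563 × 2.595 ≈ 11.84

11.8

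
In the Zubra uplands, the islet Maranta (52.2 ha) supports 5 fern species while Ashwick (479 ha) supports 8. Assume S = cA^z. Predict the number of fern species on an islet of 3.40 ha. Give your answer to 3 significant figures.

z = ln(8/5) / ln(479/52.2) = 0.4700 / 2.2166 = 0.2120
c = 5 / 52.2^0.2120 = 5 / 2.313 = 2.162
S₃ = 2.162 × 3.4^0.2120 = 2.162 × 1.296 ≈ 2.802

2.80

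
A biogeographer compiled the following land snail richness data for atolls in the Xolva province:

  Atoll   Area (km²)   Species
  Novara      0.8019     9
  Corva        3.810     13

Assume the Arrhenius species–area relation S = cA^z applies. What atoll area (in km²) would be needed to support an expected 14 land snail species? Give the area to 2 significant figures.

z = ln(13/9) / ln(3.81/0.8019) = 0.3677 / 1.5584 = 0.2360
c = 9 / 0.8019^0.2360 = 9 / 0.9492 = 9.481
A = (14/9.481)^(1/0.2360) ⇒ ln A = ln(1.477)/0.2360 = 1.6517
A = e^1.6517 ≈ 5.216 km²

5.2 km²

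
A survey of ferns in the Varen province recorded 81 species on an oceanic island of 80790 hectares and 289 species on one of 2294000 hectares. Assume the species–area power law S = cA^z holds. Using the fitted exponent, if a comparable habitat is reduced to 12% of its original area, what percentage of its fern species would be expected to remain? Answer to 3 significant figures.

44.7%

z = ln(289/81) / ln(2294000/80790) = 1.2720 / 3.3462 = 0.3801
S_new/S_old = (A_new/A_old)^z = 0.12^0.3801 = exp(0.3801 × -2.1203) = 0.4467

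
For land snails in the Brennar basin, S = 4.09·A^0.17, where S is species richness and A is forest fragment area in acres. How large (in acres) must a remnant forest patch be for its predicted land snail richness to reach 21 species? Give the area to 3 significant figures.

15100 acres

21 = 4.09 × A^0.17  ⇒  A^0.17 = 21/4.09 = 5.134
ln A = ln(5.134) / 0.17 = 1.6360 / 0.17 = 9.6234
A = e^9.6234 ≈ 15114 acres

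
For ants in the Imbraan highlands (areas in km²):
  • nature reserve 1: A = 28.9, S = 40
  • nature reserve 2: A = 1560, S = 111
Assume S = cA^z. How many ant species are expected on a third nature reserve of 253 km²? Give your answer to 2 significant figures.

z = ln(111/40) / ln(1560/28.9) = 1.0207 / 3.9886 = 0.2559
c = 40 / 28.9^0.2559 = 40 / 2.365 = 16.91
S₃ = 16.91 × 253^0.2559 = 16.91 × 4.12 ≈ 69.69

70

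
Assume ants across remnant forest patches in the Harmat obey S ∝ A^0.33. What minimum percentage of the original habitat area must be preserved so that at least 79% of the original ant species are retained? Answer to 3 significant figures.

49.0%

Need (A_new/A_old)^0.33 = 0.79, so A_new/A_old = 0.79^(1/0.33) = 0.79^3.03
ln(A_new/A_old) = ln 0.79 / 0.33 = -0.2357 / 0.33 = -0.7143
A_new/A_old = e^-0.7143 ≈ 0.4895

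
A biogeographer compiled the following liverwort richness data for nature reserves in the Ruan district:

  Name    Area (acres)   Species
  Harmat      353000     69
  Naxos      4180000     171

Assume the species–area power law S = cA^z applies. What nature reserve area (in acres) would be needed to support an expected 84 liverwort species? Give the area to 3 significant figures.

z = ln(171/69) / ln(4180000/353000) = 0.9076 / 2.4716 = 0.3672
c = 69 / 353000^0.3672 = 69 / 108.9 = 0.6335
A = (84/0.6335)^(1/0.3672) ⇒ ln A = ln(132.6)/0.3672 = 13.3099
A = e^13.3099 ≈ 603158 acres

603000 acres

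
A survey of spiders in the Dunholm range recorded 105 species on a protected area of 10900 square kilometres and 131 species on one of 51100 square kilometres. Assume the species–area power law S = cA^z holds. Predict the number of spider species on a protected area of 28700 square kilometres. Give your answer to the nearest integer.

z = ln(131/105) / ln(51100/10900) = 0.2212 / 1.5450 = 0.1432
c = 105 / 10900^0.1432 = 105 / 3.786 = 27.74
S₃ = 27.74 × 28700^0.1432 = 27.74 × 4.348 ≈ 120.6

121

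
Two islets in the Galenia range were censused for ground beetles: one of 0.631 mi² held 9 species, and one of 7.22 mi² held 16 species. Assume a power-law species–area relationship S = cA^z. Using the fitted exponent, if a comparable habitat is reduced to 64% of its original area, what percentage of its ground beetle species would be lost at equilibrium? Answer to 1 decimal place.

z = ln(16/9) / ln(7.22/0.631) = 0.5754 / 2.4373 = 0.2361
S_new/S_old = (A_new/A_old)^z = 0.64^0.2361 = exp(0.2361 × -0.4463) = 0.9
Fraction lost = 1 − 0.9 = 0.09999

10.0%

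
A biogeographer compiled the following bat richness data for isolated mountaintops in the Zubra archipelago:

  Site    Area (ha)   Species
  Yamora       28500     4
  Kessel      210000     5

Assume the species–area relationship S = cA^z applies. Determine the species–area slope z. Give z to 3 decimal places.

Taking logs: ln S = ln c + z ln A, so z = (ln S₂ − ln S₁)/(ln A₂ − ln A₁).
z = ln(5/4) / ln(210000/28500) = ln(1.25) / ln(7.368) = 0.2231 / 1.9972 = 0.1117

0.112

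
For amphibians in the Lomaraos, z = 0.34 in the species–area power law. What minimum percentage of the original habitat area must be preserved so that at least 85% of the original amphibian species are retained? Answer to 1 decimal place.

62.0%

Need (A_new/A_old)^0.34 = 0.85, so A_new/A_old = 0.85^(1/0.34) = 0.85^2.941
ln(A_new/A_old) = ln 0.85 / 0.34 = -0.1625 / 0.34 = -0.4780
A_new/A_old = e^-0.4780 ≈ 0.62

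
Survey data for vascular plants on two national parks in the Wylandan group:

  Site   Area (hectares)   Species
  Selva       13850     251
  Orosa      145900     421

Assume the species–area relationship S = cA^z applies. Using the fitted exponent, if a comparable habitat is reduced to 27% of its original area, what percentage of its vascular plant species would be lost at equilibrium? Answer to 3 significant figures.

25.0%

z = ln(421/251) / ln(145900/13850) = 0.5172 / 2.3546 = 0.2196
S_new/S_old = (A_new/A_old)^z = 0.27^0.2196 = exp(0.2196 × -1.3093) = 0.7501
Fraction lost = 1 − 0.7501 = 0.2499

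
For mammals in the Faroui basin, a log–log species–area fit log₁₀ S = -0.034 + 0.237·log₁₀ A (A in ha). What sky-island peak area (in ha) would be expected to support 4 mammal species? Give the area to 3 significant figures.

4 = 0.9247 × A^0.237  ⇒  A^0.237 = 4/0.9247 = 4.326
ln A = ln(4.326) / 0.237 = 1.4646 / 0.237 = 6.1797
A = e^6.1797 ≈ 482.8 ha

483 ha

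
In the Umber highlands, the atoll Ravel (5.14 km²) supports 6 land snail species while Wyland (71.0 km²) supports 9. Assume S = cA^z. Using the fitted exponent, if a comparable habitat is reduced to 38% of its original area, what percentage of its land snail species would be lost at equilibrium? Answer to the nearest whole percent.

z = ln(9/6) / ln(71/5.14) = 0.4055 / 2.6256 = 0.1544
S_new/S_old = (A_new/A_old)^z = 0.38^0.1544 = exp(0.1544 × -0.9676) = 0.8612
Fraction lost = 1 − 0.8612 = 0.1388

14%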